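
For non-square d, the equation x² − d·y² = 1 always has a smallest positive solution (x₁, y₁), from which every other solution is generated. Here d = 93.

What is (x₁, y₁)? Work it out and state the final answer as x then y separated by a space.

[9; 1,1,1,4,6,4,1,1,1,18] for √93; ℓ=10 ⇒ convergent index 9
step 0: (9, 1)  from 9·(1,0) + (0,1)
step 1: (10, 1)  from 1·(9,1) + (1,0)
…
step 5: (839, 87)  from 6·(135,14) + (29,3)
step 6: (3491, 362)  from 4·(839,87) + (135,14)
step 7: (4330, 449)  from 1·(3491,362) + (839,87)
step 8: (7821, 811)  from 1·(4330,449) + (3491,362)
step 9: (12151, 1260)  from 1·(7821,811) + (4330,449)
(x₁, y₁) = (12151, 1260);  12151² − 93·1260² = 1 ✓

12151 1260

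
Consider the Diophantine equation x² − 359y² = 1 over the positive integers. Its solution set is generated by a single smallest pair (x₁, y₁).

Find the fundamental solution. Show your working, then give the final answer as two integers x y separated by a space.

360 19

√359 → a₀=18, period (1,17,1,36); ℓ=4 even so k=3
step 0: (18, 1)  from 18·(1,0) + (0,1)
step 1: (19, 1)  from 1·(18,1) + (1,0)
step 2: (341, 18)  from 17·(19,1) + (18,1)
step 3: (360, 19)  from 1·(341,18) + (19,1)
fundamental: x₁=360, y₁=19  (since 129600 − 359·361 = 1)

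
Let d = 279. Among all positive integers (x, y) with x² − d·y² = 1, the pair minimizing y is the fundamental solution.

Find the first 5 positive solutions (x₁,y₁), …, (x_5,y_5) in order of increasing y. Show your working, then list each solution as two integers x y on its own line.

√279 = [16; 1,2,2,1,2,2,1,32, …], period ℓ=8 (even) → k=7
step 0: (16, 1)  from 16·(1,0) + (0,1)
step 1: (17, 1)  from 1·(16,1) + (1,0)
step 2: (50, 3)  from 2·(17,1) + (16,1)
step 3: (117, 7)  from 2·(50,3) + (17,1)
…
step 6: (1069, 64)  from 2·(451,27) + (167,10)
step 7: (1520, 91)  from 1·(1069,64) + (451,27)
fundamental: x₁=1520, y₁=91  (since 2310400 − 279·8281 = 1)
(1520+91√279)^2 = 4620799 + 276640√279
(1520+91√279)^3 = 14047227440 + 840985509√279
(1520+91√279)^4 = 42703566796801 + 2556595670720√279
(1520+91√279)^5 = 129818829015047600 + 7772049998003291√279

1520 91
4620799 276640
14047227440 840985509
42703566796801 2556595670720
129818829015047600 7772049998003291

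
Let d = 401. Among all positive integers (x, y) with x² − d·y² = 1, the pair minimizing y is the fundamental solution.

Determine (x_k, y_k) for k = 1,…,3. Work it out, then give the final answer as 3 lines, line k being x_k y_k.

801 40
1283201 64080
2055687201 102656120

d=401: √d = [20; 40] (ℓ=1, odd), read p_1/q_1
step 0: (20, 1)  from 20·(1,0) + (0,1)
step 1: (801, 40)  from 40·(20,1) + (1,0)
(x₁, y₁) = (801, 40);  801² − 401·40² = 1 ✓
(x_2, y_2) = (801·801 + 401·40·40, 801·40 + 40·801) = (1283201, 64080)
(x_3, y_3) = (801·1283201 + 401·40·64080, 801·64080 + 40·1283201) = (2055687201, 102656120)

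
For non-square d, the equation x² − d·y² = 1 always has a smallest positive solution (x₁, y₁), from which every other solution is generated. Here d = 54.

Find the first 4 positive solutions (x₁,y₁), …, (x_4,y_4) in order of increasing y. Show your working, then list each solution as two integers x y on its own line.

485 66
470449 64020
456335045 62099334
442644523201 60236289960

[7; 2,1,6,1,2,14] for √54; ℓ=6 ⇒ convergent index 5
step 0: (7, 1)  from 7·(1,0) + (0,1)
step 1: (15, 2)  from 2·(7,1) + (1,0)
step 2: (22, 3)  from 1·(15,2) + (7,1)
…
step 4: (169, 23)  from 1·(147,20) + (22,3)
step 5: (485, 66)  from 2·(169,23) + (147,20)
(x₁, y₁) = (485, 66);  485² − 54·66² = 1 ✓
n=2: (485,66)∘(485,66) = (485·485+54·66·66, 485·66+66·485) = (470449,64020)
n=3: (470449,64020)∘(485,66) = (485·470449+54·66·64020, 485·64020+66·470449) = (456335045,62099334)
n=4: (456335045,62099334)∘(485,66) = (485·456335045+54·66·62099334, 485·62099334+66·456335045) = (442644523201,60236289960)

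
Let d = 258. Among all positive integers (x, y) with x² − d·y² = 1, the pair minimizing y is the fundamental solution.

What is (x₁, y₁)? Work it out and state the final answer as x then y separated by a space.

257 16

√258 = [16; 16,32, …], period ℓ=2 (even) → k=1
a_0=16:  p_0=16·1+0=16,  q_0=16·0+1=1
a_1=16:  p_1=16·16+1=257,  q_1=16·1+0=16
fundamental: x₁=257, y₁=16  (since 66049 − 258·256 = 1)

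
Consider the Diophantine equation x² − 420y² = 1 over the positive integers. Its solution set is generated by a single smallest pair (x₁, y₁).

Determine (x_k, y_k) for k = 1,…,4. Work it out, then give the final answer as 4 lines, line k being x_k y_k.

41 2
3361 164
275561 13446
22592641 1102408

[20; 2,40] for √420; ℓ=2 ⇒ convergent index 1
a_0=20:  p_0=20·1+0=20,  q_0=20·0+1=1
a_1=2:  p_1=2·20+1=41,  q_1=2·1+0=2
fundamental: x₁=41, y₁=2  (since 1681 − 420·4 = 1)
(x_2, y_2) = (41·41 + 420·2·2, 41·2 + 2·41) = (3361, 164)
(x_3, y_3) = (41·3361 + 420·2·164, 41·164 + 2·3361) = (275561, 13446)
(x_4, y_4) = (41·275561 + 420·2·13446, 41·13446 + 2·275561) = (22592641, 1102408)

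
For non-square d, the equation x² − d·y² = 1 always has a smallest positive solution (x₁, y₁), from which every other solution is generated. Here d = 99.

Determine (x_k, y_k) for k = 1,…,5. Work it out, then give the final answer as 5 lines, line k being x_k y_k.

10 1
199 20
3970 399
79201 7960
1580050 158801

√99 → a₀=9, period (1,18); ℓ=2 even so k=1
i=0: a=9 ⇒ p=9, q=1
i=1: a=1 ⇒ p=10, q=1
fundamental: x₁=10, y₁=1  (since 100 − 99·1 = 1)
n=2: (10,1)∘(10,1) = (10·10+99·1·1, 10·1+1·10) = (199,20)
n=3: (199,20)∘(10,1) = (10·199+99·1·20, 10·20+1·199) = (3970,399)
n=4: (3970,399)∘(10,1) = (10·3970+99·1·399, 10·399+1·3970) = (79201,7960)
n=5: (79201,7960)∘(10,1) = (10·79201+99·1·7960, 10·7960+1·79201) = (1580050,158801)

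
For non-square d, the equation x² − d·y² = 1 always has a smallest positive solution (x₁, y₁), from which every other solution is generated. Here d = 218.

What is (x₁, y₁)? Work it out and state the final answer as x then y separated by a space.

126003 8534

d=218: √d = [14; 1,3,3,1,28] (ℓ=5, odd), read p_9/q_9
a_0=14:  p_0=14·1+0=14,  q_0=14·0+1=1
…
a_4=1:  p_4=1·192+59=251,  q_4=1·13+4=17
a_5=28:  p_5=28·251+192=7220,  q_5=28·17+13=489
a_6=1:  p_6=1·7220+251=7471,  q_6=1·489+17=506
a_7=3:  p_7=3·7471+7220=29633,  q_7=3·506+489=2007
a_8=3:  p_8=3·29633+7471=96370,  q_8=3·2007+506=6527
a_9=1:  p_9=1·96370+29633=126003,  q_9=1·6527+2007=8534
→ (126003, 8534).  Check: 126003²=15876756009, 218·8534²=15876756008, difference 1.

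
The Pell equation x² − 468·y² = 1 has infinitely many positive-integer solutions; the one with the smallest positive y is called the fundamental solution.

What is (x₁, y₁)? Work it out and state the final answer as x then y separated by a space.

√468 → a₀=21, period (1,1,1,2,1,1,1,42); ℓ=8 even so k=7
a_0=21:  p_0=21·1+0=21,  q_0=21·0+1=1
…
a_3=1:  p_3=1·43+22=65,  q_3=1·2+1=3
a_4=2:  p_4=2·65+43=173,  q_4=2·3+2=8
…
a_6=1:  p_6=1·238+173=411,  q_6=1·11+8=19
a_7=1:  p_7=1·411+238=649,  q_7=1·19+11=30
→ (649, 30).  Check: 649²=421201, 468·30²=421200, difference 1.

649 30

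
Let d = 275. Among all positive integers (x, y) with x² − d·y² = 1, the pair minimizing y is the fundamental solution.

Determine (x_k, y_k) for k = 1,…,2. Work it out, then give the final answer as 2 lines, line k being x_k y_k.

199 12
79201 4776

√275 = [16; 1,1,2,1,1,32, …], period ℓ=6 (even) → k=5
a_0=16:  p_0=16·1+0=16,  q_0=16·0+1=1
a_1=1:  p_1=1·16+1=17,  q_1=1·1+0=1
…
a_3=2:  p_3=2·33+17=83,  q_3=2·2+1=5
a_4=1:  p_4=1·83+33=116,  q_4=1·5+2=7
a_5=1:  p_5=1·116+83=199,  q_5=1·7+5=12
(x₁, y₁) = (199, 12);  199² − 275·12² = 1 ✓
(199+12√275)^2 = 79201 + 4776√275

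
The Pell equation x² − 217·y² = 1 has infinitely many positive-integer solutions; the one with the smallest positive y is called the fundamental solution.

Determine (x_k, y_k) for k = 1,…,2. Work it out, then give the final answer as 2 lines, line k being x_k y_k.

d=217: √d = [14; 1,2,1,2,1,…,2,1,28] (ℓ=16, even), read p_15/q_15
step 0: (14, 1)  from 14·(1,0) + (0,1)
step 1: (15, 1)  from 1·(14,1) + (1,0)
step 2: (44, 3)  from 2·(15,1) + (14,1)
step 3: (59, 4)  from 1·(44,3) + (15,1)
step 4: (162, 11)  from 2·(59,4) + (44,3)
step 5: (221, 15)  from 1·(162,11) + (59,4)
step 6: (383, 26)  from 1·(221,15) + (162,11)
step 7: (3668, 249)  from 9·(383,26) + (221,15)
step 8: (15055, 1022)  from 4·(3668,249) + (383,26)
step 9: (139163, 9447)  from 9·(15055,1022) + (3668,249)
step 10: (154218, 10469)  from 1·(139163,9447) + (15055,1022)
step 11: (293381, 19916)  from 1·(154218,10469) + (139163,9447)
step 12: (740980, 50301)  from 2·(293381,19916) + (154218,10469)
…
step 14: (2809702, 190735)  from 2·(1034361,70217) + (740980,50301)
step 15: (3844063, 260952)  from 1·(2809702,190735) + (1034361,70217)
fundamental: x₁=3844063, y₁=260952  (since 14776820347969 − 217·68095946304 = 1)
(x_2, y_2) = (3844063·3844063 + 217·260952·260952, 3844063·260952 + 260952·3844063) = (29553640695937, 2006231855952)

3844063 260952
29553640695937 2006231855952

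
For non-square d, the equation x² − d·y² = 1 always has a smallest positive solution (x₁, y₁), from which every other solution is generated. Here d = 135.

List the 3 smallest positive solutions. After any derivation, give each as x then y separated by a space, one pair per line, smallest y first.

244 21
119071 10248
58106404 5001003

d=135: √d = [11; 1,1,1,1,1,1,1,22] (ℓ=8, even), read p_7/q_7
i=0: a=11 ⇒ p=11, q=1
…
i=2: a=1 ⇒ p=23, q=2
…
i=4: a=1 ⇒ p=58, q=5
i=5: a=1 ⇒ p=93, q=8
i=6: a=1 ⇒ p=151, q=13
i=7: a=1 ⇒ p=244, q=21
→ (244, 21).  Check: 244²=59536, 135·21²=59535, difference 1.
n=2: (244,21)∘(244,21) = (244·244+135·21·21, 244·21+21·244) = (119071,10248)
n=3: (119071,10248)∘(244,21) = (244·119071+135·21·10248, 244·10248+21·119071) = (58106404,5001003)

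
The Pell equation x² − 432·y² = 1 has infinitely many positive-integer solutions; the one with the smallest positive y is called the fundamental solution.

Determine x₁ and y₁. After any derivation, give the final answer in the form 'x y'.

√432 = [20; 1,3,1,1,1,3,1,40, …], period ℓ=8 (even) → k=7
i=0: a=20 ⇒ p=20, q=1
i=1: a=1 ⇒ p=21, q=1
i=2: a=3 ⇒ p=83, q=4
…
i=4: a=1 ⇒ p=187, q=9
…
i=6: a=3 ⇒ p=1060, q=51
i=7: a=1 ⇒ p=1351, q=65
→ (1351, 65).  Check: 1351²=1825201, 432·65²=1825200, difference 1.

1351 65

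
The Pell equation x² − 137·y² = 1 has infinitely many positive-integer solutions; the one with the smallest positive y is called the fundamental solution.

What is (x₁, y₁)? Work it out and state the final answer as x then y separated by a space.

√137 = [11; 1,2,2,1,1,2,2,1,22, …], period ℓ=9 (odd) → k=17
i=0: a=11 ⇒ p=11, q=1
i=1: a=1 ⇒ p=12, q=1
i=2: a=2 ⇒ p=35, q=3
i=3: a=2 ⇒ p=82, q=7
i=4: a=1 ⇒ p=117, q=10
i=5: a=1 ⇒ p=199, q=17
i=6: a=2 ⇒ p=515, q=44
i=7: a=2 ⇒ p=1229, q=105
…
i=11: a=2 ⇒ p=122279, q=10447
i=12: a=2 ⇒ p=285899, q=24426
i=13: a=1 ⇒ p=408178, q=34873
…
i=15: a=2 ⇒ p=1796332, q=153471
i=16: a=2 ⇒ p=4286741, q=366241
i=17: a=1 ⇒ p=6083073, q=519712
(x₁, y₁) = (6083073, 519712);  6083073² − 137·519712² = 1 ✓

6083073 519712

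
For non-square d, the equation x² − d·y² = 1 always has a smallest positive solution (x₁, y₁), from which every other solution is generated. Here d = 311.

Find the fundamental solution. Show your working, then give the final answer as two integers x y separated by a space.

16883880 957397

[17; 1,1,1,2,1,…,1,1,34] for √311; ℓ=16 ⇒ convergent index 15
i=0: a=17 ⇒ p=17, q=1
…
i=2: a=1 ⇒ p=35, q=2
…
i=4: a=2 ⇒ p=141, q=8
…
i=6: a=6 ⇒ p=1305, q=74
i=7: a=3 ⇒ p=4109, q=233
…
i=9: a=3 ⇒ p=217583, q=12338
…
i=11: a=1 ⇒ p=1594239, q=90401
i=12: a=2 ⇒ p=4565134, q=258865
…
i=14: a=1 ⇒ p=10724507, q=608131
i=15: a=1 ⇒ p=16883880, q=957397
→ (16883880, 957397).  Check: 16883880²=285065403854400, 311·957397²=285065403854399, difference 1.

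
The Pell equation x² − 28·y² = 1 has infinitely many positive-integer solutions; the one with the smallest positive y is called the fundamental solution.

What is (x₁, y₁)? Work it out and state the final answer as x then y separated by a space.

127 24

d=28: √d = [5; 3,2,3,10] (ℓ=4, even), read p_3/q_3
a_0=5:  p_0=5·1+0=5,  q_0=5·0+1=1
…
a_2=2:  p_2=2·16+5=37,  q_2=2·3+1=7
a_3=3:  p_3=3·37+16=127,  q_3=3·7+3=24
fundamental: x₁=127, y₁=24  (since 16129 − 28·576 = 1)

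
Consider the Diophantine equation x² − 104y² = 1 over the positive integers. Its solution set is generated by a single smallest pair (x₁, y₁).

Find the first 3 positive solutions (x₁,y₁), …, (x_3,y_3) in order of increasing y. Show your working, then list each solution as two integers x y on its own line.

51 5
5201 510
530451 52015

[10; 5,20] for √104; ℓ=2 ⇒ convergent index 1
a_0=10:  p_0=10·1+0=10,  q_0=10·0+1=1
a_1=5:  p_1=5·10+1=51,  q_1=5·1+0=5
→ (51, 5).  Check: 51²=2601, 104·5²=2600, difference 1.
n=2: (51,5)∘(51,5) = (51·51+104·5·5, 51·5+5·51) = (5201,510)
n=3: (5201,510)∘(51,5) = (51·5201+104·5·510, 51·510+5·5201) = (530451,52015)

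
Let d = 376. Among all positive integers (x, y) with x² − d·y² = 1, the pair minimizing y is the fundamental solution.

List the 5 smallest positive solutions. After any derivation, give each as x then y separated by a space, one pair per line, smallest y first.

√376 = [19; 2,1,1,3,1,…,1,2,38, …], period ℓ=16 (even) → k=15
i=0: a=19 ⇒ p=19, q=1
i=1: a=2 ⇒ p=39, q=2
i=2: a=1 ⇒ p=58, q=3
…
i=5: a=1 ⇒ p=446, q=23
i=6: a=2 ⇒ p=1241, q=64
i=7: a=2 ⇒ p=2928, q=151
…
i=10: a=2 ⇒ p=70621, q=3642
i=11: a=1 ⇒ p=99455, q=5129
…
i=14: a=1 ⇒ p=837427, q=43187
i=15: a=2 ⇒ p=2143295, q=110532
fundamental: x₁=2143295, y₁=110532  (since 4593713457025 − 376·12217323024 = 1)
(x_2, y_2) = (2143295·2143295 + 376·110532·110532, 2143295·110532 + 110532·2143295) = (9187426914049, 473805365880)
(x_3, y_3) = (2143295·9187426914049 + 376·110532·473805365880, 2143295·473805365880 + 110532·9187426914049) = (39382732335491159615, 2031009343327438668)
(x_4, y_4) = (2143295·39382732335491159615 + 376·110532·2031009343327438668, 2143295·2031009343327438668 + 110532·39382732335491159615) = (168817626601983862467148801, 8706104341013491514496240)
(x_5, y_5) = (2143295·168817626601983862467148801 + 376·110532·8706104341013491514496240, 2143295·8706104341013491514496240 + 110532·168817626601983862467148801) = (723651950015758622280719887718975, 37319499807142991581781109982932)

2143295 110532
9187426914049 473805365880
39382732335491159615 2031009343327438668
168817626601983862467148801 8706104341013491514496240
723651950015758622280719887718975 37319499807142991581781109982932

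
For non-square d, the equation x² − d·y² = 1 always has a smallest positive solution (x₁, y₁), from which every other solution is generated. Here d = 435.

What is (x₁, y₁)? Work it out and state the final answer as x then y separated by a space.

146 7

√435 = [20; 1,5,1,40, …], period ℓ=4 (even) → k=3
k=0  a_k=20  p_k/q_k = 20/1
k=1  a_k=1  p_k/q_k = 21/1
k=2  a_k=5  p_k/q_k = 125/6
k=3  a_k=1  p_k/q_k = 146/7
fundamental: x₁=146, y₁=7  (since 21316 − 435·49 = 1)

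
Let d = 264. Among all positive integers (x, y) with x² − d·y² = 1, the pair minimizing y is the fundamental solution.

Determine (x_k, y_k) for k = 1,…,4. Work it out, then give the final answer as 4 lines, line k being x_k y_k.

65 4
8449 520
1098305 67596
142771201 8786960

[16; 4,32] for √264; ℓ=2 ⇒ convergent index 1
i=0: a=16 ⇒ p=16, q=1
i=1: a=4 ⇒ p=65, q=4
fundamental: x₁=65, y₁=4  (since 4225 − 264·16 = 1)
(65+4√264)^2 = 8449 + 520√264
(65+4√264)^3 = 1098305 + 67596√264
(65+4√264)^4 = 142771201 + 8786960√264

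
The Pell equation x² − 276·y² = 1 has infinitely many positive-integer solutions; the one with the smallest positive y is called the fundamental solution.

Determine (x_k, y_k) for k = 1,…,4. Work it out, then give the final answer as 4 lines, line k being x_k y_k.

7775 468
120901249 7277400
1880014414175 113163569532
29234224019520001 1759693498945200

√276 = [16; 1,1,1,1,2,2,2,1,1,1,1,32, …], period ℓ=12 (even) → k=11
a_0=16:  p_0=16·1+0=16,  q_0=16·0+1=1
…
a_2=1:  p_2=1·17+16=33,  q_2=1·1+1=2
…
a_4=1:  p_4=1·50+33=83,  q_4=1·3+2=5
…
a_10=1:  p_10=1·3007+1761=4768,  q_10=1·181+106=287
a_11=1:  p_11=1·4768+3007=7775,  q_11=1·287+181=468
fundamental: x₁=7775, y₁=468  (since 60450625 − 276·219024 = 1)
(x_2, y_2) = (7775·7775 + 276·468·468, 7775·468 + 468·7775) = (120901249, 7277400)
(x_3, y_3) = (7775·120901249 + 276·468·7277400, 7775·7277400 + 468·120901249) = (1880014414175, 113163569532)
(x_4, y_4) = (7775·1880014414175 + 276·468·113163569532, 7775·113163569532 + 468·1880014414175) = (29234224019520001, 1759693498945200)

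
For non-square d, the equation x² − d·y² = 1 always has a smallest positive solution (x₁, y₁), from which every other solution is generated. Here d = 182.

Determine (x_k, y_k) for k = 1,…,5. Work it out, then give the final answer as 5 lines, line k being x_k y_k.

√182 → a₀=13, period (2,26); ℓ=2 even so k=1
k=0  a_k=13  p_k/q_k = 13/1
k=1  a_k=2  p_k/q_k = 27/2
→ (27, 2).  Check: 27²=729, 182·2²=728, difference 1.
(27+2√182)^2 = 1457 + 108√182
(27+2√182)^3 = 78651 + 5830√182
(27+2√182)^4 = 4245697 + 314712√182
(27+2√182)^5 = 229188987 + 16988618√182

27 2
1457 108
78651 5830
4245697 314712
229188987 16988618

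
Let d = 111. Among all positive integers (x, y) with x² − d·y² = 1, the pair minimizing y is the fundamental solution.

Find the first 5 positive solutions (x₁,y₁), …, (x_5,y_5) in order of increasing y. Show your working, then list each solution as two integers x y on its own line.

295 28
174049 16520
102688615 9746772
60586108801 5750578960
35745701503975 3392831839628

[10; 1,1,6,1,1,20] for √111; ℓ=6 ⇒ convergent index 5
step 0: (10, 1)  from 10·(1,0) + (0,1)
step 1: (11, 1)  from 1·(10,1) + (1,0)
…
step 4: (158, 15)  from 1·(137,13) + (21,2)
step 5: (295, 28)  from 1·(158,15) + (137,13)
(x₁, y₁) = (295, 28);  295² − 111·28² = 1 ✓
(x_2, y_2) = (295·295 + 111·28·28, 295·28 + 28·295) = (174049, 16520)
(x_3, y_3) = (295·174049 + 111·28·16520, 295·16520 + 28·174049) = (102688615, 9746772)
(x_4, y_4) = (295·102688615 + 111·28·9746772, 295·9746772 + 28·102688615) = (60586108801, 5750578960)
(x_5, y_5) = (295·60586108801 + 111·28·5750578960, 295·5750578960 + 28·60586108801) = (35745701503975, 3392831839628)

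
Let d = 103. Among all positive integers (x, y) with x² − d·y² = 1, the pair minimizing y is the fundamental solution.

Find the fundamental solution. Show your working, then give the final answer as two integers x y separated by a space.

√103 → a₀=10, period (6,1,2,1,1,9,1,1,2,1,6,20); ℓ=12 even so k=11
i=0: a=10 ⇒ p=10, q=1
i=1: a=6 ⇒ p=61, q=6
…
i=5: a=1 ⇒ p=477, q=47
i=6: a=9 ⇒ p=4567, q=450
i=7: a=1 ⇒ p=5044, q=497
…
i=9: a=2 ⇒ p=24266, q=2391
i=10: a=1 ⇒ p=33877, q=3338
i=11: a=6 ⇒ p=227528, q=22419
fundamental: x₁=227528, y₁=22419  (since 51768990784 − 103·502611561 = 1)

227528 22419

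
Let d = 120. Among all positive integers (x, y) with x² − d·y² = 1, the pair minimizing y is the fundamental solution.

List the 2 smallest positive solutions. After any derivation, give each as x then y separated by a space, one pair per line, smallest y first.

√120 → a₀=10, period (1,20); ℓ=2 even so k=1
k=0  a_k=10  p_k/q_k = 10/1
k=1  a_k=1  p_k/q_k = 11/1
fundamental: x₁=11, y₁=1  (since 121 − 120·1 = 1)
(11+1√120)^2 = 241 + 22√120

11 1
241 22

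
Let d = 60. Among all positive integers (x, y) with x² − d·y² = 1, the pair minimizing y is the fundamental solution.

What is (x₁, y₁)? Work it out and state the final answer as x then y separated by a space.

31 4

√60 = [7; 1,2,1,14, …], period ℓ=4 (even) → k=3
i=0: a=7 ⇒ p=7, q=1
i=1: a=1 ⇒ p=8, q=1
i=2: a=2 ⇒ p=23, q=3
i=3: a=1 ⇒ p=31, q=4
fundamental: x₁=31, y₁=4  (since 961 − 60·16 = 1)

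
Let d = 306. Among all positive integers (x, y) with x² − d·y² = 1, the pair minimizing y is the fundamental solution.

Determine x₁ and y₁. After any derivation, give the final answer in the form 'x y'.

35 2

√306 = [17; 2,34, …], period ℓ=2 (even) → k=1
k=0  a_k=17  p_k/q_k = 17/1
k=1  a_k=2  p_k/q_k = 35/2
fundamental: x₁=35, y₁=2  (since 1225 − 306·4 = 1)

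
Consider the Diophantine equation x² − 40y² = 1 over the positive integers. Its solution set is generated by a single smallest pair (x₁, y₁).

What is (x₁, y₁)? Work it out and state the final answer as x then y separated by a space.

√40 → a₀=6, period (3,12); ℓ=2 even so k=1
i=0: a=6 ⇒ p=6, q=1
i=1: a=3 ⇒ p=19, q=3
fundamental: x₁=19, y₁=3  (since 361 − 40·9 = 1)

19 3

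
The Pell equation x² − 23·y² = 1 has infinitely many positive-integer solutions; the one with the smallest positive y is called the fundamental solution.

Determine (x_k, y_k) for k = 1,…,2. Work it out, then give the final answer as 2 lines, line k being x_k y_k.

d=23: √d = [4; 1,3,1,8] (ℓ=4, even), read p_3/q_3
step 0: (4, 1)  from 4·(1,0) + (0,1)
step 1: (5, 1)  from 1·(4,1) + (1,0)
step 2: (19, 4)  from 3·(5,1) + (4,1)
step 3: (24, 5)  from 1·(19,4) + (5,1)
(x₁, y₁) = (24, 5);  24² − 23·5² = 1 ✓
(x_2, y_2) = (24·24 + 23·5·5, 24·5 + 5·24) = (1151, 240)

24 5
1151 240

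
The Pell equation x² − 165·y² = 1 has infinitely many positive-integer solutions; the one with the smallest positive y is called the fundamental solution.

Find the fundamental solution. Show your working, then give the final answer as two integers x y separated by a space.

√165 = [12; 1,5,2,5,1,24, …], period ℓ=6 (even) → k=5
i=0: a=12 ⇒ p=12, q=1
i=1: a=1 ⇒ p=13, q=1
i=2: a=5 ⇒ p=77, q=6
…
i=4: a=5 ⇒ p=912, q=71
i=5: a=1 ⇒ p=1079, q=84
(x₁, y₁) = (1079, 84);  1079² − 165·84² = 1 ✓

1079 84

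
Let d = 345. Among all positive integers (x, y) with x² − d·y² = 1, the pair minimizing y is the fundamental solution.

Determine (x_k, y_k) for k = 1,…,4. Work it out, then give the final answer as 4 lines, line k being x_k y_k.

6761 364
91422241 4922008
1236211536041 66555391812
16716052298924161 899962003159856

[18; 1,1,2,1,6,1,2,1,1,36] for √345; ℓ=10 ⇒ convergent index 9
i=0: a=18 ⇒ p=18, q=1
…
i=2: a=1 ⇒ p=37, q=2
…
i=4: a=1 ⇒ p=130, q=7
i=5: a=6 ⇒ p=873, q=47
i=6: a=1 ⇒ p=1003, q=54
…
i=8: a=1 ⇒ p=3882, q=209
i=9: a=1 ⇒ p=6761, q=364
(x₁, y₁) = (6761, 364);  6761² − 345·364² = 1 ✓
(x_2, y_2) = (6761·6761 + 345·364·364, 6761·364 + 364·6761) = (91422241, 4922008)
(x_3, y_3) = (6761·91422241 + 345·364·4922008, 6761·4922008 + 364·91422241) = (1236211536041, 66555391812)
(x_4, y_4) = (6761·1236211536041 + 345·364·66555391812, 6761·66555391812 + 364·1236211536041) = (16716052298924161, 899962003159856)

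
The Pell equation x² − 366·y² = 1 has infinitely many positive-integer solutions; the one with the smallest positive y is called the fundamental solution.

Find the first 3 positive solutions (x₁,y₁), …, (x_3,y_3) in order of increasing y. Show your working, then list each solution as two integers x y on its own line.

√366 → a₀=19, period (7,1,1,1,2,12,2,1,1,1,7,38); ℓ=12 even so k=11
i=0: a=19 ⇒ p=19, q=1
i=1: a=7 ⇒ p=134, q=7
i=2: a=1 ⇒ p=153, q=8
i=3: a=1 ⇒ p=287, q=15
i=4: a=1 ⇒ p=440, q=23
i=5: a=2 ⇒ p=1167, q=61
i=6: a=12 ⇒ p=14444, q=755
i=7: a=2 ⇒ p=30055, q=1571
i=8: a=1 ⇒ p=44499, q=2326
i=9: a=1 ⇒ p=74554, q=3897
i=10: a=1 ⇒ p=119053, q=6223
i=11: a=7 ⇒ p=907925, q=47458
(x₁, y₁) = (907925, 47458);  907925² − 366·47458² = 1 ✓
n=2: (907925,47458)∘(907925,47458) = (907925·907925+366·47458·47458, 907925·47458+47458·907925) = (1648655611249,86176609300)
n=3: (1648655611249,86176609300)∘(907925,47458) = (907925·1648655611249+366·47458·86176609300, 907925·86176609300+47458·1648655611249) = (2993711291685588725,156483795997357542)

907925 47458
1648655611249 86176609300
2993711291685588725 156483795997357542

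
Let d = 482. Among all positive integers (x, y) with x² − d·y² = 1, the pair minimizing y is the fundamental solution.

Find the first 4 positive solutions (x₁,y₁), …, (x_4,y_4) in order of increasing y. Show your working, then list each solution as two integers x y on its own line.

√482 = [21; 1,20,1,42, …], period ℓ=4 (even) → k=3
i=0: a=21 ⇒ p=21, q=1
i=1: a=1 ⇒ p=22, q=1
i=2: a=20 ⇒ p=461, q=21
i=3: a=1 ⇒ p=483, q=22
fundamental: x₁=483, y₁=22  (since 233289 − 482·484 = 1)
n=2: (483,22)∘(483,22) = (483·483+482·22·22, 483·22+22·483) = (466577,21252)
n=3: (466577,21252)∘(483,22) = (483·466577+482·22·21252, 483·21252+22·466577) = (450712899,20529410)
n=4: (450712899,20529410)∘(483,22) = (483·450712899+482·22·20529410, 483·20529410+22·450712899) = (435388193857,19831388808)

483 22
466577 21252
450712899 20529410
435388193857 19831388808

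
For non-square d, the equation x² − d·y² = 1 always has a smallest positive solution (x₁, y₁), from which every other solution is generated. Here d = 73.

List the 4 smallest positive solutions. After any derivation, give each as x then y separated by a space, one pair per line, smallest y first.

2281249 267000
10408194000001 1218186966000
47487364308614281249 5557975596000801000
216661004683313632776000001 25358252540801244373932000

d=73: √d = [8; 1,1,5,5,1,1,16] (ℓ=7, odd), read p_13/q_13
i=0: a=8 ⇒ p=8, q=1
…
i=12: a=1 ⇒ p=1241008, q=145249
i=13: a=1 ⇒ p=2281249, q=267000
→ (2281249, 267000).  Check: 2281249²=5204097000001, 73·267000²=5204097000000, difference 1.
(2281249+267000√73)^2 = 10408194000001 + 1218186966000√73
(2281249+267000√73)^3 = 47487364308614281249 + 5557975596000801000√73
(2281249+267000√73)^4 = 216661004683313632776000001 + 25358252540801244373932000√73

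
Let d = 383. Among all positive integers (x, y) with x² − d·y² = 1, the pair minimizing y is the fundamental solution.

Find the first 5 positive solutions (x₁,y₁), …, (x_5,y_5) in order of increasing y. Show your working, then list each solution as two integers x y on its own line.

√383 → a₀=19, period (1,1,3,19,3,1,1,38); ℓ=8 even so k=7
i=0: a=19 ⇒ p=19, q=1
…
i=2: a=1 ⇒ p=39, q=2
…
i=4: a=19 ⇒ p=2642, q=135
i=5: a=3 ⇒ p=8063, q=412
i=6: a=1 ⇒ p=10705, q=547
i=7: a=1 ⇒ p=18768, q=959
→ (18768, 959).  Check: 18768²=352237824, 383·959²=352237823, difference 1.
(x_2, y_2) = (18768·18768 + 383·959·959, 18768·959 + 959·18768) = (704475647, 35997024)
(x_3, y_3) = (18768·704475647 + 383·959·35997024, 18768·35997024 + 959·704475647) = (26443197867024, 1351184291905)
(x_4, y_4) = (18768·26443197867024 + 383·959·1351184291905, 18768·1351184291905 + 959·26443197867024) = (992571874432137217, 50718053544949056)
(x_5, y_5) = (18768·992571874432137217 + 383·959·50718053544949056, 18768·50718053544949056 + 959·992571874432137217) = (37257177852241504710288, 1903752856512023474111)

18768 959
704475647 35997024
26443197867024 1351184291905
992571874432137217 50718053544949056
37257177852241504710288 1903752856512023474111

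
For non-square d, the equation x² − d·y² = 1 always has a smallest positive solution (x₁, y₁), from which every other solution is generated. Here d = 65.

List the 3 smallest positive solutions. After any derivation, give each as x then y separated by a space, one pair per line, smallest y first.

129 16
33281 4128
8586369 1065008

d=65: √d = [8; 16] (ℓ=1, odd), read p_1/q_1
step 0: (8, 1)  from 8·(1,0) + (0,1)
step 1: (129, 16)  from 16·(8,1) + (1,0)
(x₁, y₁) = (129, 16);  129² − 65·16² = 1 ✓
k=2:  x_2 = 129·129+65·16·16 = 33281,  y_2 = 129·16+16·129 = 4128
k=3:  x_3 = 129·33281+65·16·4128 = 8586369,  y_3 = 129·4128+16·33281 = 1065008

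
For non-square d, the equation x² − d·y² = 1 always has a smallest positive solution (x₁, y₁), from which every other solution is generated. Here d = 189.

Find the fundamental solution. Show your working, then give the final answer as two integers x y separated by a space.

55 4

√189 = [13; 1,2,1,26, …], period ℓ=4 (even) → k=3
a_0=13:  p_0=13·1+0=13,  q_0=13·0+1=1
…
a_2=2:  p_2=2·14+13=41,  q_2=2·1+1=3
a_3=1:  p_3=1·41+14=55,  q_3=1·3+1=4
→ (55, 4).  Check: 55²=3025, 189·4²=3024, difference 1.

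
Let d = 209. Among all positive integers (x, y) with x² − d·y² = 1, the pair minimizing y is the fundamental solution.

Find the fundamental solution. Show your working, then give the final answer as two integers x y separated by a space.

46551 3220

d=209: √d = [14; 2,5,3,2,3,5,2,28] (ℓ=8, even), read p_7/q_7
k=0  a_k=14  p_k/q_k = 14/1
k=1  a_k=2  p_k/q_k = 29/2
k=2  a_k=5  p_k/q_k = 159/11
k=3  a_k=3  p_k/q_k = 506/35
k=4  a_k=2  p_k/q_k = 1171/81
k=5  a_k=3  p_k/q_k = 4019/278
k=6  a_k=5  p_k/q_k = 21266/1471
k=7  a_k=2  p_k/q_k = 46551/3220
(x₁, y₁) = (46551, 3220);  46551² − 209·3220² = 1 ✓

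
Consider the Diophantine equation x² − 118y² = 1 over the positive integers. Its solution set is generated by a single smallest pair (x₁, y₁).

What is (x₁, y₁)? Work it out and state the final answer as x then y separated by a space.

√118 = [10; 1,6,3,2,10,2,3,6,1,20, …], period ℓ=10 (even) → k=9
i=0: a=10 ⇒ p=10, q=1
…
i=2: a=6 ⇒ p=76, q=7
i=3: a=3 ⇒ p=239, q=22
i=4: a=2 ⇒ p=554, q=51
i=5: a=10 ⇒ p=5779, q=532
i=6: a=2 ⇒ p=12112, q=1115
i=7: a=3 ⇒ p=42115, q=3877
i=8: a=6 ⇒ p=264802, q=24377
i=9: a=1 ⇒ p=306917, q=28254
(x₁, y₁) = (306917, 28254);  306917² − 118·28254² = 1 ✓

306917 28254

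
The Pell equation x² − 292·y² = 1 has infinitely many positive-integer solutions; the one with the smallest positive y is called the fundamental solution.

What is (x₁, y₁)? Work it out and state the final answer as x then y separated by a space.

2281249 133500

√292 → a₀=17, period (11,2,1,3,8,3,1,2,11,34); ℓ=10 even so k=9
i=0: a=17 ⇒ p=17, q=1
i=1: a=11 ⇒ p=188, q=11
…
i=3: a=1 ⇒ p=581, q=34
i=4: a=3 ⇒ p=2136, q=125
i=5: a=8 ⇒ p=17669, q=1034
i=6: a=3 ⇒ p=55143, q=3227
i=7: a=1 ⇒ p=72812, q=4261
i=8: a=2 ⇒ p=200767, q=11749
i=9: a=11 ⇒ p=2281249, q=133500
→ (2281249, 133500).  Check: 2281249²=5204097000001, 292·133500²=5204097000000, difference 1.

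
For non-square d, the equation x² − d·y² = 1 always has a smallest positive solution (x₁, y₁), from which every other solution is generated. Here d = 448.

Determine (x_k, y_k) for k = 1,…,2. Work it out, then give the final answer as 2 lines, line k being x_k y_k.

127 6
32257 1524

√448 = [21; 6,42, …], period ℓ=2 (even) → k=1
i=0: a=21 ⇒ p=21, q=1
i=1: a=6 ⇒ p=127, q=6
(x₁, y₁) = (127, 6);  127² − 448·6² = 1 ✓
n=2: (127,6)∘(127,6) = (127·127+448·6·6, 127·6+6·127) = (32257,1524)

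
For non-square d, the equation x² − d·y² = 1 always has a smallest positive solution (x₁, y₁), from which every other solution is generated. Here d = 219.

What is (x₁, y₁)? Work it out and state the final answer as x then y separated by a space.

74 5

√219 → a₀=14, period (1,3,1,28); ℓ=4 even so k=3
i=0: a=14 ⇒ p=14, q=1
…
i=2: a=3 ⇒ p=59, q=4
i=3: a=1 ⇒ p=74, q=5
fundamental: x₁=74, y₁=5  (since 5476 − 219·25 = 1)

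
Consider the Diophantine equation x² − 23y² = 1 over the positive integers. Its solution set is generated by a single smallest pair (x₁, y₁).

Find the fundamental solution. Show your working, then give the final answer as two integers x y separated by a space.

√23 = [4; 1,3,1,8, …], period ℓ=4 (even) → k=3
i=0: a=4 ⇒ p=4, q=1
i=1: a=1 ⇒ p=5, q=1
i=2: a=3 ⇒ p=19, q=4
i=3: a=1 ⇒ p=24, q=5
(x₁, y₁) = (24, 5);  24² − 23·5² = 1 ✓

24 5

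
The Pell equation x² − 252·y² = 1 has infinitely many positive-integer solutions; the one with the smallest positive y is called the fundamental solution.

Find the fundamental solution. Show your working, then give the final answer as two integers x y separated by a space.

127 8

√252 → a₀=15, period (1,6,1,30); ℓ=4 even so k=3
a_0=15:  p_0=15·1+0=15,  q_0=15·0+1=1
a_1=1:  p_1=1·15+1=16,  q_1=1·1+0=1
a_2=6:  p_2=6·16+15=111,  q_2=6·1+1=7
a_3=1:  p_3=1·111+16=127,  q_3=1·7+1=8
→ (127, 8).  Check: 127²=16129, 252·8²=16128, difference 1.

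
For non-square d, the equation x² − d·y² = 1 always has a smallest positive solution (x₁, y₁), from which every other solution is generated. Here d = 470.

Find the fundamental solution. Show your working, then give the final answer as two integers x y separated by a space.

1691 78

d=470: √d = [21; 1,2,8,2,1,42] (ℓ=6, even), read p_5/q_5
k=0  a_k=21  p_k/q_k = 21/1
…
k=3  a_k=8  p_k/q_k = 542/25
k=4  a_k=2  p_k/q_k = 1149/53
k=5  a_k=1  p_k/q_k = 1691/78
→ (1691, 78).  Check: 1691²=2859481, 470·78²=2859480, difference 1.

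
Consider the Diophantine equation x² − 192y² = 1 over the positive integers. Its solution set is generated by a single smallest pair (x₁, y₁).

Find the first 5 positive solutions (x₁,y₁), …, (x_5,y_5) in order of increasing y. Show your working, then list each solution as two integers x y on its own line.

97 7
18817 1358
3650401 263445
708158977 51106972
137379191137 9914489123

√192 = [13; 1,5,1,26, …], period ℓ=4 (even) → k=3
i=0: a=13 ⇒ p=13, q=1
i=1: a=1 ⇒ p=14, q=1
i=2: a=5 ⇒ p=83, q=6
i=3: a=1 ⇒ p=97, q=7
fundamental: x₁=97, y₁=7  (since 9409 − 192·49 = 1)
n=2: (97,7)∘(97,7) = (97·97+192·7·7, 97·7+7·97) = (18817,1358)
n=3: (18817,1358)∘(97,7) = (97·18817+192·7·1358, 97·1358+7·18817) = (3650401,263445)
n=4: (3650401,263445)∘(97,7) = (97·3650401+192·7·263445, 97·263445+7·3650401) = (708158977,51106972)
n=5: (708158977,51106972)∘(97,7) = (97·708158977+192·7·51106972, 97·51106972+7·708158977) = (137379191137,9914489123)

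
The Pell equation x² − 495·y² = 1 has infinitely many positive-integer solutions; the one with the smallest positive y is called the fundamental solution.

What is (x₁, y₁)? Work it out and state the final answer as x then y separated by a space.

√495 → a₀=22, period (4,44); ℓ=2 even so k=1
i=0: a=22 ⇒ p=22, q=1
i=1: a=4 ⇒ p=89, q=4
fundamental: x₁=89, y₁=4  (since 7921 − 495·16 = 1)

89 4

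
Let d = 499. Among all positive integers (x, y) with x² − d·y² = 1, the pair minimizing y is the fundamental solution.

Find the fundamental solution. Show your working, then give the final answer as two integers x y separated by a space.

4490 201

[22; 2,1,21,1,2,44] for √499; ℓ=6 ⇒ convergent index 5
step 0: (22, 1)  from 22·(1,0) + (0,1)
step 1: (45, 2)  from 2·(22,1) + (1,0)
step 2: (67, 3)  from 1·(45,2) + (22,1)
step 3: (1452, 65)  from 21·(67,3) + (45,2)
step 4: (1519, 68)  from 1·(1452,65) + (67,3)
step 5: (4490, 201)  from 2·(1519,68) + (1452,65)
→ (4490, 201).  Check: 4490²=20160100, 499·201²=20160099, difference 1.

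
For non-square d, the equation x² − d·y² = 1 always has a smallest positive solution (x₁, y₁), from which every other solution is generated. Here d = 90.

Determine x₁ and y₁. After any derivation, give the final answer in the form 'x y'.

√90 → a₀=9, period (2,18); ℓ=2 even so k=1
a_0=9:  p_0=9·1+0=9,  q_0=9·0+1=1
a_1=2:  p_1=2·9+1=19,  q_1=2·1+0=2
(x₁, y₁) = (19, 2);  19² − 90·2² = 1 ✓

19 2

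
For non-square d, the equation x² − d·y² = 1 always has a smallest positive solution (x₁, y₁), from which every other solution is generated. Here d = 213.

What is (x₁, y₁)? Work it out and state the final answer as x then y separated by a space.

√213 → a₀=14, period (1,1,2,6,1,8,1,6,2,1,1,28); ℓ=12 even so k=11
a_0=14:  p_0=14·1+0=14,  q_0=14·0+1=1
…
a_4=6:  p_4=6·73+29=467,  q_4=6·5+2=32
a_5=1:  p_5=1·467+73=540,  q_5=1·32+5=37
a_6=8:  p_6=8·540+467=4787,  q_6=8·37+32=328
…
a_9=2:  p_9=2·36749+5327=78825,  q_9=2·2518+365=5401
a_10=1:  p_10=1·78825+36749=115574,  q_10=1·5401+2518=7919
a_11=1:  p_11=1·115574+78825=194399,  q_11=1·7919+5401=13320
→ (194399, 13320).  Check: 194399²=37790971201, 213·13320²=37790971200, difference 1.

194399 13320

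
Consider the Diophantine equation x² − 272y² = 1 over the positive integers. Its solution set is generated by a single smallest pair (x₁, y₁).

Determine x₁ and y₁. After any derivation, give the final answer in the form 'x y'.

33 2

d=272: √d = [16; 2,32] (ℓ=2, even), read p_1/q_1
a_0=16:  p_0=16·1+0=16,  q_0=16·0+1=1
a_1=2:  p_1=2·16+1=33,  q_1=2·1+0=2
(x₁, y₁) = (33, 2);  33² − 272·2² = 1 ✓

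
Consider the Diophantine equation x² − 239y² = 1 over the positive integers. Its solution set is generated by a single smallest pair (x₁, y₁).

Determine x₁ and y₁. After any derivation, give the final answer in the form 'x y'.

6195120 400729

√239 → a₀=15, period (2,5,1,2,4,15,4,2,1,5,2,30); ℓ=12 even so k=11
a_0=15:  p_0=15·1+0=15,  q_0=15·0+1=1
a_1=2:  p_1=2·15+1=31,  q_1=2·1+0=2
a_2=5:  p_2=5·31+15=170,  q_2=5·2+1=11
a_3=1:  p_3=1·170+31=201,  q_3=1·11+2=13
a_4=2:  p_4=2·201+170=572,  q_4=2·13+11=37
a_5=4:  p_5=4·572+201=2489,  q_5=4·37+13=161
a_6=15:  p_6=15·2489+572=37907,  q_6=15·161+37=2452
a_7=4:  p_7=4·37907+2489=154117,  q_7=4·2452+161=9969
a_8=2:  p_8=2·154117+37907=346141,  q_8=2·9969+2452=22390
a_9=1:  p_9=1·346141+154117=500258,  q_9=1·22390+9969=32359
a_10=5:  p_10=5·500258+346141=2847431,  q_10=5·32359+22390=184185
a_11=2:  p_11=2·2847431+500258=6195120,  q_11=2·184185+32359=400729
→ (6195120, 400729).  Check: 6195120²=38379511814400, 239·400729²=38379511814399, difference 1.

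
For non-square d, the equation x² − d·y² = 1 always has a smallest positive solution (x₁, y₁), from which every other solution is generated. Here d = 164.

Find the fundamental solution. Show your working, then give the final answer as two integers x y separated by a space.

2049 160

√164 = [12; 1,4,6,4,1,24, …], period ℓ=6 (even) → k=5
k=0  a_k=12  p_k/q_k = 12/1
k=1  a_k=1  p_k/q_k = 13/1
k=2  a_k=4  p_k/q_k = 64/5
k=3  a_k=6  p_k/q_k = 397/31
k=4  a_k=4  p_k/q_k = 1652/129
k=5  a_k=1  p_k/q_k = 2049/160
(x₁, y₁) = (2049, 160);  2049² − 164·160² = 1 ✓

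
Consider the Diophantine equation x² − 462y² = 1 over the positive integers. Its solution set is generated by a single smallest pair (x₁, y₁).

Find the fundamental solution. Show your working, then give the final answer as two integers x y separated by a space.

43 2

√462 → a₀=21, period (2,42); ℓ=2 even so k=1
step 0: (21, 1)  from 21·(1,0) + (0,1)
step 1: (43, 2)  from 2·(21,1) + (1,0)
fundamental: x₁=43, y₁=2  (since 1849 − 462·4 = 1)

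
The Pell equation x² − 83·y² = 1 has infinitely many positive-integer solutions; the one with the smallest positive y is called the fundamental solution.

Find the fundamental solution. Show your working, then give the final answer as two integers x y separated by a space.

√83 = [9; 9,18, …], period ℓ=2 (even) → k=1
i=0: a=9 ⇒ p=9, q=1
i=1: a=9 ⇒ p=82, q=9
→ (82, 9).  Check: 82²=6724, 83·9²=6723, difference 1.

82 9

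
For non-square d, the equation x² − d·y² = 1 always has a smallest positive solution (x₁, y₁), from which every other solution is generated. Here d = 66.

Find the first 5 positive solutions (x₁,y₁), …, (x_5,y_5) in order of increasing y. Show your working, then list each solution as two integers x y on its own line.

65 8
8449 1040
1098305 135192
142771201 17573920
18559157825 2284474408

[8; 8,16] for √66; ℓ=2 ⇒ convergent index 1
i=0: a=8 ⇒ p=8, q=1
i=1: a=8 ⇒ p=65, q=8
→ (65, 8).  Check: 65²=4225, 66·8²=4224, difference 1.
(x_2, y_2) = (65·65 + 66·8·8, 65·8 + 8·65) = (8449, 1040)
(x_3, y_3) = (65·8449 + 66·8·1040, 65·1040 + 8·8449) = (1098305, 135192)
(x_4, y_4) = (65·1098305 + 66·8·135192, 65·135192 + 8·1098305) = (142771201, 17573920)
(x_5, y_5) = (65·142771201 + 66·8·17573920, 65·17573920 + 8·142771201) = (18559157825, 2284474408)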